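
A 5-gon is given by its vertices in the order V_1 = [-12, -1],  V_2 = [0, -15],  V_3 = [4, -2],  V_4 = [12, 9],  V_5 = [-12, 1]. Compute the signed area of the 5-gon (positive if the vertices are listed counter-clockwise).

Apply the shoelace formula: 2A = Σ (x_i·y_{i+1} − x_{i+1}·y_i), indices taken mod 5.
Σ = (180) + (60) + (60) + (120) + (24) = 444
Signed area = Σ/2 = 222 (positive ⇒ counter-clockwise traversal).

222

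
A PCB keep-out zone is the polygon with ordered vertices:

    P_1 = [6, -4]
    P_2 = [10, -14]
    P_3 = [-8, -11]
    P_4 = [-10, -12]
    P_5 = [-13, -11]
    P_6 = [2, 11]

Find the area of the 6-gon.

260.5

Apply the shoelace formula: 2A = Σ (x_i·y_{i+1} − x_{i+1}·y_i), indices taken mod 6.
Cross-terms: -44, -222, -14, -46, -121, -74  ⇒  Σ = -521
Area = |Σ|/2 = 260.5.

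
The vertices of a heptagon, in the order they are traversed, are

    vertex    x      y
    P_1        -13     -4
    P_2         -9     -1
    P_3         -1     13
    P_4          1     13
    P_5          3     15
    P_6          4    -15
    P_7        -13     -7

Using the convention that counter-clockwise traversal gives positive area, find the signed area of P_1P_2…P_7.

-279

Apply Gauss's area formula: 2A = Σ (x_i·y_{i+1} − x_{i+1}·y_i), indices taken mod 7.
P_1→P_2: (-13)(-1) − (-9)(-4) = -23
P_2→P_3: (-9)(13) − (-1)(-1) = -118
P_3→P_4: (-1)(13) − (1)(13) = -26
P_4→P_5: (1)(15) − (3)(13) = -24
P_5→P_6: (3)(-15) − (4)(15) = -105
P_6→P_7: (4)(-7) − (-13)(-15) = -223
P_7→P_1: (-13)(-4) − (-13)(-7) = -39
Σ = -558
Signed area = Σ/2 = -279 (negative ⇒ clockwise traversal).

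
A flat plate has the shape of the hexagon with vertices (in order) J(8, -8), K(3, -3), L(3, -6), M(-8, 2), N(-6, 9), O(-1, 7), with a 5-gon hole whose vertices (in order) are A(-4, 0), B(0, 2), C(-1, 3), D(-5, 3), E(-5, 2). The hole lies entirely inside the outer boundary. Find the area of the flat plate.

Outer boundary:
Cross-terms: 0, -9, -42, -60, -33, -48  ⇒  Σ = -192
Area = |Σ|/2 = 96.
Hole:
A→B: (-4)(2) − (0)(0) = -8
B→C: (0)(3) − (-1)(2) = 2
C→D: (-1)(3) − (-5)(3) = 12
D→E: (-5)(2) − (-5)(3) = 5
E→A: (-5)(0) − (-4)(2) = 8
Σ = 19
Area = |Σ|/2 = 9.5.
Net area = 96 − 9.5 = 86.5.

86.5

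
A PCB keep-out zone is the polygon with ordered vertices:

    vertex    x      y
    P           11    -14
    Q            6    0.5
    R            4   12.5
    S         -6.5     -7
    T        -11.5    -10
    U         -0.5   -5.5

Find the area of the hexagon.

Apply the shoelace (surveyor's) formula: 2A = Σ (x_i·y_{i+1} − x_{i+1}·y_i), indices taken mod 6.
Σ = (89.5) + (73) + (53.25) + (-15.5) + (58.25) + (67.5) = 326
Area = |Σ|/2 = 163.

163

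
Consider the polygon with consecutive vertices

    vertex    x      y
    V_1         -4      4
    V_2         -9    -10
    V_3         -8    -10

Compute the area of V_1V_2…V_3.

7

V_1→V_2: (-4)(-10) − (-9)(4) = 76
V_2→V_3: (-9)(-10) − (-8)(-10) = 10
V_3→V_1: (-8)(4) − (-4)(-10) = -72
Σ = 14
Area = |Σ|/2 = 7.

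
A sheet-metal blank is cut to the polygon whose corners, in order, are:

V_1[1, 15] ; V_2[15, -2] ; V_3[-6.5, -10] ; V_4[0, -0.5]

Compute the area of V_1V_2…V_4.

193.125

Cross-terms: -227, -163, 3.25, 0.5  ⇒  Σ = -386.25
Area = |Σ|/2 = 193.125.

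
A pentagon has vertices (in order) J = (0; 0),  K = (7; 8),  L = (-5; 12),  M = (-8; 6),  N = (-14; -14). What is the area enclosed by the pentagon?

Cross-terms: 0, 124, 66, 196, 0  ⇒  Σ = 386
Area = |Σ|/2 = 193.

193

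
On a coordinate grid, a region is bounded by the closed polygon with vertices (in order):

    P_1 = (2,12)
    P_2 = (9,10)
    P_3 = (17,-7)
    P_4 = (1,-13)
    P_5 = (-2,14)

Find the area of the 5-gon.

299.5

Apply the shoelace (surveyor's) formula: 2A = Σ (x_i·y_{i+1} − x_{i+1}·y_i), indices taken mod 5.
Cross-terms: -88, -233, -214, -12, -52  ⇒  Σ = -599
Area = |Σ|/2 = 299.5.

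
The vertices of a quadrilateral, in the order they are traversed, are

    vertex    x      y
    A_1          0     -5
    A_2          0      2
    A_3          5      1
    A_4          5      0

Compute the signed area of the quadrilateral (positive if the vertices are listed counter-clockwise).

Apply Gauss's area formula: 2A = Σ (x_i·y_{i+1} − x_{i+1}·y_i), indices taken mod 4.
Σ = (0) + (-10) + (-5) + (-25) = -40
Signed area = Σ/2 = -20 (negative ⇒ clockwise traversal).

-20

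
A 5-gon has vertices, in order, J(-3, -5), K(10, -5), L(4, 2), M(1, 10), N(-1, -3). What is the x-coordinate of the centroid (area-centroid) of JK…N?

Apply the shoelace formula. First the cross-terms c_i = x_i·y_{i+1} − x_{i+1}·y_i:
  65, 40, 38, 7, -4  ⇒  2A = 146, A = 73.
Then Σ (x_i + x_{i+1})·c_i = 1221, so x̄ = 1221 / (6·73) = 407/146.

407/146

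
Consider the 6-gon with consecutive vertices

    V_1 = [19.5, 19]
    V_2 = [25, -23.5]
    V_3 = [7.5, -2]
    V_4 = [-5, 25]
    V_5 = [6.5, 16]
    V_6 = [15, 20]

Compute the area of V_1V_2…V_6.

Apply the shoelace formula: 2A = Σ (x_i·y_{i+1} − x_{i+1}·y_i), indices taken mod 6.
Cross-terms: -933.25, 126.25, 177.5, -242.5, -110, -105  ⇒  Σ = -1087
Area = |Σ|/2 = 543.5.

543.5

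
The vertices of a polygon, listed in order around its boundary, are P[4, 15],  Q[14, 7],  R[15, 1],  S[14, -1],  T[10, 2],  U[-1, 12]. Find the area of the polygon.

Apply the surveyor's formula: 2A = Σ (x_i·y_{i+1} − x_{i+1}·y_i), indices taken mod 6.
Cross-terms: -182, -91, -29, 38, 122, -63  ⇒  Σ = -205
Area = |Σ|/2 = 102.5.

102.5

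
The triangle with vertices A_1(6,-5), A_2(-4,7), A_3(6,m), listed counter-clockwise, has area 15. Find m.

-8

Write out the shoelace sum; only the two edges meeting at A_3 involve m:
2·Area = [((-4)·m − 6·7) + (6·(-5) − 6·m)] + 22
       = -10·m + -50 = 30
⇒ m = -8.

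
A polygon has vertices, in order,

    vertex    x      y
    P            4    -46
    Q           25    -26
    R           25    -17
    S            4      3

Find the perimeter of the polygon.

|PQ| = √((21)² + (20)²) = √841 = 29
|QR| = √((0)² + (9)²) = √81 = 9
|RS| = √((-21)² + (20)²) = √841 = 29
|SP| = √((0)² + (-49)²) = √2401 = 49
Perimeter = 29 + 9 + 29 + 49 = 116.

116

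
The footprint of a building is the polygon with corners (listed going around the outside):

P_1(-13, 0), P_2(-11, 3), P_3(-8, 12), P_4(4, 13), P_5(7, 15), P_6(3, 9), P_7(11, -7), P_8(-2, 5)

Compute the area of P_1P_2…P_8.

Apply the shoelace formula: 2A = Σ (x_i·y_{i+1} − x_{i+1}·y_i), indices taken mod 8.
Σ = (-39) + (-108) + (-152) + (-31) + (18) + (-120) + (41) + (65) = -326
Area = |Σ|/2 = 163.

163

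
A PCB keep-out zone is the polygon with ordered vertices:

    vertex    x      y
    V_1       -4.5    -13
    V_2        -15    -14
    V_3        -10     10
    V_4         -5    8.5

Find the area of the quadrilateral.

176.875

Cross-terms: -132, -290, -35, 103.25  ⇒  Σ = -353.75
Area = |Σ|/2 = 176.875.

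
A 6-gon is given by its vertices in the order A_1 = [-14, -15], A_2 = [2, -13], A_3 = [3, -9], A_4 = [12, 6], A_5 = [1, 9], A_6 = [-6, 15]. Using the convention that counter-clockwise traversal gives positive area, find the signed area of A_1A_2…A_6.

Apply Gauss's area formula: 2A = Σ (x_i·y_{i+1} − x_{i+1}·y_i), indices taken mod 6.
Cross-terms: 212, 21, 126, 102, 69, 300  ⇒  Σ = 830
Signed area = Σ/2 = 415 (positive ⇒ counter-clockwise traversal).

415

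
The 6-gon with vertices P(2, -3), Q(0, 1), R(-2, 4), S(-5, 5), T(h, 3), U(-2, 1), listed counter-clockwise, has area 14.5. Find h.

The doubled signed area Σ (x_i y_{i+1} − x_{i+1} y_i) is linear in h.
With h=0 it equals 9; the coefficient of h is -4 (from the two edges through T).
So -4·h + 9 = 2·14.5 = 29 ⇒ h = -5.

-5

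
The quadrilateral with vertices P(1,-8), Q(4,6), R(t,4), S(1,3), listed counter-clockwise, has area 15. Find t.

3

Write out the shoelace sum; only the two edges meeting at R involve t:
2·Area = [(4·4 − t·6) + (t·3 − 1·4)] + 27
       = -3·t + 39 = 30
⇒ t = 3.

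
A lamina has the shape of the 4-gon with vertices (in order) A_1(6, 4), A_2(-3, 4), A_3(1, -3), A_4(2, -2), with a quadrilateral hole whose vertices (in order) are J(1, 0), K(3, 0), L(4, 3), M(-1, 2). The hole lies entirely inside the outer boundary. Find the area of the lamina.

23.5

Outer boundary:
Σ = (36) + (5) + (4) + (20) = 65
Area = |Σ|/2 = 32.5.
Hole:
Apply the shoelace formula: 2A = Σ (x_i·y_{i+1} − x_{i+1}·y_i), indices taken mod 4.
Σ = (0) + (9) + (11) + (-2) = 18
Area = |Σ|/2 = 9.
Net area = 32.5 − 9 = 23.5.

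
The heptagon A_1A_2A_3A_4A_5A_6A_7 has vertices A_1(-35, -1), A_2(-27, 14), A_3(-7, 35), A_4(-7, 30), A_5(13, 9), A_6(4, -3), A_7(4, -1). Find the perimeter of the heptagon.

|A_1A_2| = √((8)² + (15)²) = √289 = 17
|A_2A_3| = √((20)² + (21)²) = √841 = 29
|A_3A_4| = √((0)² + (-5)²) = √25 = 5
|A_4A_5| = √((20)² + (-21)²) = √841 = 29
|A_5A_6| = √((-9)² + (-12)²) = √225 = 15
|A_6A_7| = √((0)² + (2)²) = √4 = 2
|A_7A_1| = √((-39)² + (0)²) = √1521 = 39
Perimeter = 17 + 29 + 5 + 29 + 15 + 2 + 39 = 136.

136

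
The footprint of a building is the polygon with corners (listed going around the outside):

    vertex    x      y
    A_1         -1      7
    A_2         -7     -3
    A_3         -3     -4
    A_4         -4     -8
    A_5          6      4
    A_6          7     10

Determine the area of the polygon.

Apply the surveyor's formula: 2A = Σ (x_i·y_{i+1} − x_{i+1}·y_i), indices taken mod 6.
A_1→A_2: (-1)(-3) − (-7)(7) = 52
A_2→A_3: (-7)(-4) − (-3)(-3) = 19
A_3→A_4: (-3)(-8) − (-4)(-4) = 8
A_4→A_5: (-4)(4) − (6)(-8) = 32
A_5→A_6: (6)(10) − (7)(4) = 32
A_6→A_1: (7)(7) − (-1)(10) = 59
Σ = 202
Area = |Σ|/2 = 101.

101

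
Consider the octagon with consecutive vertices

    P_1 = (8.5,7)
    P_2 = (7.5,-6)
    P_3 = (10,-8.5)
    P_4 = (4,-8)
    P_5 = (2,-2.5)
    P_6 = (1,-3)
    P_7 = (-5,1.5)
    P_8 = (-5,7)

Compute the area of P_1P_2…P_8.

143.125

Apply the shoelace (surveyor's) formula: 2A = Σ (x_i·y_{i+1} − x_{i+1}·y_i), indices taken mod 8.
Cross-terms: -103.5, -3.75, -46, 6, -3.5, -13.5, -27.5, -94.5  ⇒  Σ = -286.25
Area = |Σ|/2 = 143.125.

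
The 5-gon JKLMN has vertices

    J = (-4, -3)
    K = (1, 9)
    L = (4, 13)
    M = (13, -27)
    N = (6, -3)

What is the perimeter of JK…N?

94

|JK| = √((5)² + (12)²) = √169 = 13
|KL| = √((3)² + (4)²) = √25 = 5
|LM| = √((9)² + (-40)²) = √1681 = 41
|MN| = √((-7)² + (24)²) = √625 = 25
|NJ| = √((-10)² + (0)²) = √100 = 10
Perimeter = 13 + 5 + 41 + 25 + 10 = 94.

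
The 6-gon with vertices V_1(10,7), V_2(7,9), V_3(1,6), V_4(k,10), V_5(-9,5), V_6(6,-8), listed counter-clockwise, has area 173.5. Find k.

Write out the shoelace sum; only the two edges meeting at V_4 involve k:
2·Area = [(1·10 − k·6) + (k·5 − (-9)·10)] + 238
       = -1·k + 338 = 347
⇒ k = -9.

-9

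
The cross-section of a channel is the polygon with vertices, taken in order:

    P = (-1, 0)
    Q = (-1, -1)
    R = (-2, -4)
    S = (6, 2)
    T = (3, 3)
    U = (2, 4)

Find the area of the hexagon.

22.5

Apply the shoelace (surveyor's) formula: 2A = Σ (x_i·y_{i+1} − x_{i+1}·y_i), indices taken mod 6.
Σ = (1) + (2) + (20) + (12) + (6) + (4) = 45
Area = |Σ|/2 = 22.5.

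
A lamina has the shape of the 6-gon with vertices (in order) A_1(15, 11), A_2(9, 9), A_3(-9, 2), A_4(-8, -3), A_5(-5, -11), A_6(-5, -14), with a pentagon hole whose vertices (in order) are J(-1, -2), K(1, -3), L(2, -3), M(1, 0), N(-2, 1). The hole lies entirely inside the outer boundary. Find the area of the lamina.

Outer boundary:
Apply the shoelace (surveyor's) formula: 2A = Σ (x_i·y_{i+1} − x_{i+1}·y_i), indices taken mod 6.
Σ = (36) + (99) + (43) + (73) + (15) + (155) = 421
Area = |Σ|/2 = 210.5.
Hole:
Apply the shoelace (surveyor's) formula: 2A = Σ (x_i·y_{i+1} − x_{i+1}·y_i), indices taken mod 5.
J→K: (-1)(-3) − (1)(-2) = 5
K→L: (1)(-3) − (2)(-3) = 3
L→M: (2)(0) − (1)(-3) = 3
M→N: (1)(1) − (-2)(0) = 1
N→J: (-2)(-2) − (-1)(1) = 5
Σ = 17
Area = |Σ|/2 = 8.5.
Net area = 210.5 − 8.5 = 202.

202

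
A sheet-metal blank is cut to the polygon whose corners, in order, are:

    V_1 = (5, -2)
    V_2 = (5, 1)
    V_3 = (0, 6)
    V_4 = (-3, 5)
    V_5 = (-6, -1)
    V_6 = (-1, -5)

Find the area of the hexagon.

76

Cross-terms: 15, 30, 18, 33, 29, 27  ⇒  Σ = 152
Area = |Σ|/2 = 76.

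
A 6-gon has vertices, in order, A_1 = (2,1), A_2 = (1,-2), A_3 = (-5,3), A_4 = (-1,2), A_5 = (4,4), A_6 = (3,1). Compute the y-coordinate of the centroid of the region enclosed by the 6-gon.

Apply the shoelace formula. First the cross-terms c_i = x_i·y_{i+1} − x_{i+1}·y_i:
  -5, -7, -7, -12, -8, 1  ⇒  2A = -38, A = -19.
Then Σ (y_i + y_{i+1})·c_i = -147, so ȳ = -147 / (6·(-19)) = 49/38.

49/38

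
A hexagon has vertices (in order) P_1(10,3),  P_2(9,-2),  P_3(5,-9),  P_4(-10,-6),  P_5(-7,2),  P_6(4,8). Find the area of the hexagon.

216

Apply Gauss's area formula: 2A = Σ (x_i·y_{i+1} − x_{i+1}·y_i), indices taken mod 6.
Σ = (-47) + (-71) + (-120) + (-62) + (-64) + (-68) = -432
Area = |Σ|/2 = 216.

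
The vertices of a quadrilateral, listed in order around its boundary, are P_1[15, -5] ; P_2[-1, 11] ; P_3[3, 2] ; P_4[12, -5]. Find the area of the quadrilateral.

50.5

Cross-terms: 160, -35, -39, 15  ⇒  Σ = 101
Area = |Σ|/2 = 50.5.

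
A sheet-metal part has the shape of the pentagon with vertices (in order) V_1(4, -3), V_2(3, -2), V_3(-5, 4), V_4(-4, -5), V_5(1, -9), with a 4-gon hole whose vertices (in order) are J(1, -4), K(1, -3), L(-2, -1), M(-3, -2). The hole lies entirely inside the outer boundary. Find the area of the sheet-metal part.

54.5

Outer boundary:
Apply the shoelace (surveyor's) formula: 2A = Σ (x_i·y_{i+1} − x_{i+1}·y_i), indices taken mod 5.
Σ = (1) + (2) + (41) + (41) + (33) = 118
Area = |Σ|/2 = 59.
Hole:
Apply the surveyor's formula: 2A = Σ (x_i·y_{i+1} − x_{i+1}·y_i), indices taken mod 4.
Cross-terms: 1, -7, 1, 14  ⇒  Σ = 9
Area = |Σ|/2 = 4.5.
Net area = 59 − 4.5 = 54.5.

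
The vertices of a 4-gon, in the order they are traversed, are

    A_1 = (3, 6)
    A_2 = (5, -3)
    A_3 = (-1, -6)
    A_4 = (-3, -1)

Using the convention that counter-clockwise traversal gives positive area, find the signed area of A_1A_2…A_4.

-52

Apply the shoelace formula: 2A = Σ (x_i·y_{i+1} − x_{i+1}·y_i), indices taken mod 4.
Cross-terms: -39, -33, -17, -15  ⇒  Σ = -104
Signed area = Σ/2 = -52 (negative ⇒ clockwise traversal).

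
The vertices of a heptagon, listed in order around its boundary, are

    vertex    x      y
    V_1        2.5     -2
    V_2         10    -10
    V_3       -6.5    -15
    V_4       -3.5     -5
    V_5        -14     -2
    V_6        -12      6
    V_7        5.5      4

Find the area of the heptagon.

256.5

Apply Gauss's area formula: 2A = Σ (x_i·y_{i+1} − x_{i+1}·y_i), indices taken mod 7.
Cross-terms: -5, -215, -20, -63, -108, -81, -21  ⇒  Σ = -513
Area = |Σ|/2 = 256.5.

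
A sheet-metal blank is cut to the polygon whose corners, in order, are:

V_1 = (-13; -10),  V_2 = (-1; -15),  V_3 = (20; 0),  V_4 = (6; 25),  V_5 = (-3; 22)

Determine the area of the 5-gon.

V_1→V_2: (-13)(-15) − (-1)(-10) = 185
V_2→V_3: (-1)(0) − (20)(-15) = 300
V_3→V_4: (20)(25) − (6)(0) = 500
V_4→V_5: (6)(22) − (-3)(25) = 207
V_5→V_1: (-3)(-10) − (-13)(22) = 316
Σ = 1508
Area = |Σ|/2 = 754.

754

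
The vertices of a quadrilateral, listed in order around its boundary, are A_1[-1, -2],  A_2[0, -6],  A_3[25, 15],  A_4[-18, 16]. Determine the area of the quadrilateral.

439

Σ = (6) + (150) + (670) + (52) = 878
Area = |Σ|/2 = 439.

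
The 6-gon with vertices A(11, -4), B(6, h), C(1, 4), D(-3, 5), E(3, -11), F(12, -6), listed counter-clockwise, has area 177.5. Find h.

Write out the shoelace sum; only the two edges meeting at B involve h:
2·Area = [(11·h − 6·(-4)) + (6·4 − 1·h)] + 167
       = 10·h + 215 = 355
⇒ h = 14.

14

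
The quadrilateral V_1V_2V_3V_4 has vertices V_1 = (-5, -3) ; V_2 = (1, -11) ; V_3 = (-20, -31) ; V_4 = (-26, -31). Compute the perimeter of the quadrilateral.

80

|V_1V_2| = √((6)² + (-8)²) = √100 = 10
|V_2V_3| = √((-21)² + (-20)²) = √841 = 29
|V_3V_4| = √((-6)² + (0)²) = √36 = 6
|V_4V_1| = √((21)² + (28)²) = √1225 = 35
Perimeter = 10 + 29 + 6 + 35 = 80.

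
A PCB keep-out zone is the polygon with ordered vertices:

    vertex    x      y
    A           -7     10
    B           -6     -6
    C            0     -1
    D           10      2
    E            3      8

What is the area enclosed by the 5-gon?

Σ = (102) + (6) + (10) + (74) + (86) = 278
Area = |Σ|/2 = 139.

139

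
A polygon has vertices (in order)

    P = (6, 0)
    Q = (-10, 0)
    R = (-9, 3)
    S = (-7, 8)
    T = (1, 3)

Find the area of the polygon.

64

Σ = (0) + (-30) + (-51) + (-29) + (-18) = -128
Area = |Σ|/2 = 64.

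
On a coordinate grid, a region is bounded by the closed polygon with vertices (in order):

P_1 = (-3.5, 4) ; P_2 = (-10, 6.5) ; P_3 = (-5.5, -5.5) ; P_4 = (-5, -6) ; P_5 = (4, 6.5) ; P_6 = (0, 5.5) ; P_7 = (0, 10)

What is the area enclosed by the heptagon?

Σ = (17.25) + (90.75) + (5.5) + (-8.5) + (22) + (0) + (35) = 162
Area = |Σ|/2 = 81.

81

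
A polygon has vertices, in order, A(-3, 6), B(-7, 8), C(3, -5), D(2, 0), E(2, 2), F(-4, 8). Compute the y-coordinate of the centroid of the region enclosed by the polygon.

161/67

Apply Gauss's area formula. First the cross-terms c_i = x_i·y_{i+1} − x_{i+1}·y_i:
  18, 11, 10, 4, 24, 0  ⇒  2A = 67, A = 33.5.
Then Σ (y_i + y_{i+1})·c_i = 483, so ȳ = 483 / (6·33.5) = 161/67.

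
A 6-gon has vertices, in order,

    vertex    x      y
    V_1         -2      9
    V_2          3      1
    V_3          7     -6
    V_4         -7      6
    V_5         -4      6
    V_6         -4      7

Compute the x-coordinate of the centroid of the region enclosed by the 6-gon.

Apply Gauss's area formula. First the cross-terms c_i = x_i·y_{i+1} − x_{i+1}·y_i:
  -29, -25, 0, -18, -4, -22  ⇒  2A = -98, A = -49.
Then Σ (x_i + x_{i+1})·c_i = 83, so x̄ = 83 / (6·(-49)) = -83/294.

-83/294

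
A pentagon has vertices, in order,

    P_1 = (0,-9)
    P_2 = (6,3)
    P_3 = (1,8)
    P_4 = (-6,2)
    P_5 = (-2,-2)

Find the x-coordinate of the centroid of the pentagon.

Apply the shoelace formula. First the cross-terms c_i = x_i·y_{i+1} − x_{i+1}·y_i:
  54, 45, 50, 16, 18  ⇒  2A = 183, A = 91.5.
Then Σ (x_i + x_{i+1})·c_i = 225, so x̄ = 225 / (6·91.5) = 25/61.

25/61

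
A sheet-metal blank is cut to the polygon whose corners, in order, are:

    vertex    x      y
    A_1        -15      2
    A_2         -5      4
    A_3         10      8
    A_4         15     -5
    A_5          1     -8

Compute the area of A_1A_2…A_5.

Apply the shoelace (surveyor's) formula: 2A = Σ (x_i·y_{i+1} − x_{i+1}·y_i), indices taken mod 5.
A_1→A_2: (-15)(4) − (-5)(2) = -50
A_2→A_3: (-5)(8) − (10)(4) = -80
A_3→A_4: (10)(-5) − (15)(8) = -170
A_4→A_5: (15)(-8) − (1)(-5) = -115
A_5→A_1: (1)(2) − (-15)(-8) = -118
Σ = -533
Area = |Σ|/2 = 266.5.

266.5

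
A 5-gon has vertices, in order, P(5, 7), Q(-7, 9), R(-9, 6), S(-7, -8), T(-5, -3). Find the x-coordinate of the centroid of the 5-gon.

Apply the shoelace formula. First the cross-terms c_i = x_i·y_{i+1} − x_{i+1}·y_i:
  94, 39, 114, -19, -20  ⇒  2A = 208, A = 104.
Then Σ (x_i + x_{i+1})·c_i = -2408, so x̄ = -2408 / (6·104) = -301/78.

-301/78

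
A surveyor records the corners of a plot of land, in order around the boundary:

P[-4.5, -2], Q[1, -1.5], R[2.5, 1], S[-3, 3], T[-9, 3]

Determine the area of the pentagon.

36.75

Σ = (8.75) + (4.75) + (10.5) + (18) + (31.5) = 73.5
Area = |Σ|/2 = 36.75.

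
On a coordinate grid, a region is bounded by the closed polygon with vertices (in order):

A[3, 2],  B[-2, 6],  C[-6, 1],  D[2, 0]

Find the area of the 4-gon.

Apply the surveyor's formula: 2A = Σ (x_i·y_{i+1} − x_{i+1}·y_i), indices taken mod 4.
A→B: (3)(6) − (-2)(2) = 22
B→C: (-2)(1) − (-6)(6) = 34
C→D: (-6)(0) − (2)(1) = -2
D→A: (2)(2) − (3)(0) = 4
Σ = 58
Area = |Σ|/2 = 29.

29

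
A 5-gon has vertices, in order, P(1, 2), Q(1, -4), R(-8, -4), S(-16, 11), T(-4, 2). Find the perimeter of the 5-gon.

52

|PQ| = √((0)² + (-6)²) = √36 = 6
|QR| = √((-9)² + (0)²) = √81 = 9
|RS| = √((-8)² + (15)²) = √289 = 17
|ST| = √((12)² + (-9)²) = √225 = 15
|TP| = √((5)² + (0)²) = √25 = 5
Perimeter = 6 + 9 + 17 + 15 + 5 = 52.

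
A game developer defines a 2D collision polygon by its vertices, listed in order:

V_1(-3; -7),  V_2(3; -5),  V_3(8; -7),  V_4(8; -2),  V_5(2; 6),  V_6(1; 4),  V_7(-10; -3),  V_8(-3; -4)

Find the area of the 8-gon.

113

Apply the shoelace (surveyor's) formula: 2A = Σ (x_i·y_{i+1} − x_{i+1}·y_i), indices taken mod 8.
V_1→V_2: (-3)(-5) − (3)(-7) = 36
V_2→V_3: (3)(-7) − (8)(-5) = 19
V_3→V_4: (8)(-2) − (8)(-7) = 40
V_4→V_5: (8)(6) − (2)(-2) = 52
V_5→V_6: (2)(4) − (1)(6) = 2
V_6→V_7: (1)(-3) − (-10)(4) = 37
V_7→V_8: (-10)(-4) − (-3)(-3) = 31
V_8→V_1: (-3)(-7) − (-3)(-4) = 9
Σ = 226
Area = |Σ|/2 = 113.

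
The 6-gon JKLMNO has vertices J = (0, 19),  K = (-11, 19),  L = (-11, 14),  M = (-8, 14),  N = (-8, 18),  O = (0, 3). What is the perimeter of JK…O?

56

|JK| = √((-11)² + (0)²) = √121 = 11
|KL| = √((0)² + (-5)²) = √25 = 5
|LM| = √((3)² + (0)²) = √9 = 3
|MN| = √((0)² + (4)²) = √16 = 4
|NO| = √((8)² + (-15)²) = √289 = 17
|OJ| = √((0)² + (16)²) = √256 = 16
Perimeter = 11 + 5 + 3 + 4 + 17 + 16 = 56.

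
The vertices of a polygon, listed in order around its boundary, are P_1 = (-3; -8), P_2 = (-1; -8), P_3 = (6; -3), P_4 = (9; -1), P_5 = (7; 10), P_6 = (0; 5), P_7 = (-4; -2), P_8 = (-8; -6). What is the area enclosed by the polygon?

147

Apply the surveyor's formula: 2A = Σ (x_i·y_{i+1} − x_{i+1}·y_i), indices taken mod 8.
Σ = (16) + (51) + (21) + (97) + (35) + (20) + (8) + (46) = 294
Area = |Σ|/2 = 147.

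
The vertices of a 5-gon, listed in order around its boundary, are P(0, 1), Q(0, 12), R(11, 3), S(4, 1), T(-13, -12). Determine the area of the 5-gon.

90.5

Apply the shoelace formula: 2A = Σ (x_i·y_{i+1} − x_{i+1}·y_i), indices taken mod 5.
Σ = (0) + (-132) + (-1) + (-35) + (-13) = -181
Area = |Σ|/2 = 90.5.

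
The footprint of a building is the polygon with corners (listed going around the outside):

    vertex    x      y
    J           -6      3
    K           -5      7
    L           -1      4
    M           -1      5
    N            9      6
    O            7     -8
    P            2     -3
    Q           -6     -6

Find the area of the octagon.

147.5

J→K: (-6)(7) − (-5)(3) = -27
K→L: (-5)(4) − (-1)(7) = -13
L→M: (-1)(5) − (-1)(4) = -1
M→N: (-1)(6) − (9)(5) = -51
N→O: (9)(-8) − (7)(6) = -114
O→P: (7)(-3) − (2)(-8) = -5
P→Q: (2)(-6) − (-6)(-3) = -30
Q→J: (-6)(3) − (-6)(-6) = -54
Σ = -295
Area = |Σ|/2 = 147.5.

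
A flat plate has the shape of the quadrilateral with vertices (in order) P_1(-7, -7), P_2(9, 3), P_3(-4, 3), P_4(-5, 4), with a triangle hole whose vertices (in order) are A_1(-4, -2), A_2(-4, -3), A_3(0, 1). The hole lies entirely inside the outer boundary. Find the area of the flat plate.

Outer boundary:
Σ = (42) + (39) + (-1) + (63) = 143
Area = |Σ|/2 = 71.5.
Hole:
Σ = (4) + (-4) + (4) = 4
Area = |Σ|/2 = 2.
Net area = 71.5 − 2 = 69.5.

69.5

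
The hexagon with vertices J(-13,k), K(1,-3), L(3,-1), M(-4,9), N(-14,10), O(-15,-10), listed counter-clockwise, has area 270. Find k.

The doubled signed area Σ (x_i y_{i+1} − x_{i+1} y_i) is linear in k.
With k=0 it equals 316; the coefficient of k is -16 (from the two edges through J).
So -16·k + 316 = 2·270 = 540 ⇒ k = -14.

-14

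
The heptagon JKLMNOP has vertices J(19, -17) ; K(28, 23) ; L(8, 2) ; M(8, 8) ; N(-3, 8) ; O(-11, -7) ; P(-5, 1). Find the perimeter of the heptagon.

|JK| = √((9)² + (40)²) = √1681 = 41
|KL| = √((-20)² + (-21)²) = √841 = 29
|LM| = √((0)² + (6)²) = √36 = 6
|MN| = √((-11)² + (0)²) = √121 = 11
|NO| = √((-8)² + (-15)²) = √289 = 17
|OP| = √((6)² + (8)²) = √100 = 10
|PJ| = √((24)² + (-18)²) = √900 = 30
Perimeter = 41 + 29 + 6 + 11 + 17 + 10 + 30 = 144.

144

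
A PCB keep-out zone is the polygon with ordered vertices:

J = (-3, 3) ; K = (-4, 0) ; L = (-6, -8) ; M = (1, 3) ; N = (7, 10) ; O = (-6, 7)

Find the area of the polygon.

Apply the shoelace formula: 2A = Σ (x_i·y_{i+1} − x_{i+1}·y_i), indices taken mod 6.
Cross-terms: 12, 32, -10, -11, 109, 3  ⇒  Σ = 135
Area = |Σ|/2 = 67.5.

67.5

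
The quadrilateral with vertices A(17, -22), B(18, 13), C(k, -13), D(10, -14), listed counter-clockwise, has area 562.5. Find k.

The doubled signed area Σ (x_i y_{i+1} − x_{i+1} y_i) is linear in k.
With k=0 it equals 531; the coefficient of k is -27 (from the two edges through C).
So -27·k + 531 = 2·562.5 = 1125 ⇒ k = -22.

-22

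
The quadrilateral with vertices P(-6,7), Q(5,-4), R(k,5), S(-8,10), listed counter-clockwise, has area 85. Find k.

8

Write out the shoelace sum; only the two edges meeting at R involve k:
2·Area = [(5·5 − k·(-4)) + (k·10 − (-8)·5)] + -7
       = 14·k + 58 = 170
⇒ k = 8.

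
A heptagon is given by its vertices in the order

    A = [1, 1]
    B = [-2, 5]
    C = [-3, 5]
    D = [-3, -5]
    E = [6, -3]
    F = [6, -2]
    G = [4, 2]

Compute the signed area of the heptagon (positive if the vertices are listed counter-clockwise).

54.5

Cross-terms: 7, 5, 30, 39, 6, 20, 2  ⇒  Σ = 109
Signed area = Σ/2 = 54.5 (positive ⇒ counter-clockwise traversal).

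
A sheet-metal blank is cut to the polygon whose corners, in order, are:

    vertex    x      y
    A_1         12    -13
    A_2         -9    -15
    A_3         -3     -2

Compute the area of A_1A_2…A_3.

Σ = (-297) + (-27) + (63) = -261
Area = |Σ|/2 = 130.5.

130.5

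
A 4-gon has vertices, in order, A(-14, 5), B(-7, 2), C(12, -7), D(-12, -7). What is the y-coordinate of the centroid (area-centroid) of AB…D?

Apply the surveyor's formula. First the cross-terms c_i = x_i·y_{i+1} − x_{i+1}·y_i:
  7, 25, -168, -158  ⇒  2A = -294, A = -147.
Then Σ (y_i + y_{i+1})·c_i = 2592, so ȳ = 2592 / (6·(-147)) = -144/49.

-144/49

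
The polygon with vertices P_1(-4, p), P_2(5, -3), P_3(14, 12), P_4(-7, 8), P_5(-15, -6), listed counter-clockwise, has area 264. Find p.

-4

The doubled signed area Σ (x_i y_{i+1} − x_{i+1} y_i) is linear in p.
With p=0 it equals 448; the coefficient of p is -20 (from the two edges through P_1).
So -20·p + 448 = 2·264 = 528 ⇒ p = -4.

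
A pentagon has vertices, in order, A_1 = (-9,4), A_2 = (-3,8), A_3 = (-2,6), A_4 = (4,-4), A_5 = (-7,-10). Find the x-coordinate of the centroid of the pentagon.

Apply the shoelace formula. First the cross-terms c_i = x_i·y_{i+1} − x_{i+1}·y_i:
  -60, -2, -16, -68, -118  ⇒  2A = -264, A = -132.
Then Σ (x_i + x_{i+1})·c_i = 2790, so x̄ = 2790 / (6·(-132)) = -155/44.

-155/44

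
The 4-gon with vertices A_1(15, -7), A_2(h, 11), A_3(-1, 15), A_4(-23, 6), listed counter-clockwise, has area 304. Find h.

Write out the shoelace sum; only the two edges meeting at A_2 involve h:
2·Area = [(15·11 − h·(-7)) + (h·15 − (-1)·11)] + 410
       = 22·h + 586 = 608
⇒ h = 1.

1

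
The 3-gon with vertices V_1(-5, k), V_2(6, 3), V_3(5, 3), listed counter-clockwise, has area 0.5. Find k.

The doubled signed area Σ (x_i y_{i+1} − x_{i+1} y_i) is linear in k.
With k=0 it equals 3; the coefficient of k is -1 (from the two edges through V_1).
So -1·k + 3 = 2·0.5 = 1 ⇒ k = 2.

2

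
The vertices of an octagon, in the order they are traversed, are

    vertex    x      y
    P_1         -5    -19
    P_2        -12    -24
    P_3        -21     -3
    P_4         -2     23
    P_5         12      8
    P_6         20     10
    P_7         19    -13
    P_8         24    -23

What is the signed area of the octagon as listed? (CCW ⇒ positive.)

-1271.5

Apply Gauss's area formula: 2A = Σ (x_i·y_{i+1} − x_{i+1}·y_i), indices taken mod 8.
P_1→P_2: (-5)(-24) − (-12)(-19) = -108
P_2→P_3: (-12)(-3) − (-21)(-24) = -468
P_3→P_4: (-21)(23) − (-2)(-3) = -489
P_4→P_5: (-2)(8) − (12)(23) = -292
P_5→P_6: (12)(10) − (20)(8) = -40
P_6→P_7: (20)(-13) − (19)(10) = -450
P_7→P_8: (19)(-23) − (24)(-13) = -125
P_8→P_1: (24)(-19) − (-5)(-23) = -571
Σ = -2543
Signed area = Σ/2 = -1271.5 (negative ⇒ clockwise traversal).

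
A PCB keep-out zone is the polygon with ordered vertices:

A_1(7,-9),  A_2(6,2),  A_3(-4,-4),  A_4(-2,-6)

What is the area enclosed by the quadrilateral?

64

Σ = (68) + (-16) + (16) + (60) = 128
Area = |Σ|/2 = 64.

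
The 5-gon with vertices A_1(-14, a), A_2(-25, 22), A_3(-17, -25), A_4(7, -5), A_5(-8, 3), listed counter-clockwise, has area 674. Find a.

22

Write out the shoelace sum; only the two edges meeting at A_1 involve a:
2·Area = [((-8)·a − (-14)·3) + ((-14)·22 − (-25)·a)] + 1240
       = 17·a + 974 = 1348
⇒ a = 22.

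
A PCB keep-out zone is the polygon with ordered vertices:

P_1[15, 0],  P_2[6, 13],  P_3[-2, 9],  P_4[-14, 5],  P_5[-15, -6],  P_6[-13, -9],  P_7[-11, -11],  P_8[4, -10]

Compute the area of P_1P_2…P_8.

Apply the shoelace formula: 2A = Σ (x_i·y_{i+1} − x_{i+1}·y_i), indices taken mod 8.
Cross-terms: 195, 80, 116, 159, 57, 44, 154, 150  ⇒  Σ = 955
Area = |Σ|/2 = 477.5.

477.5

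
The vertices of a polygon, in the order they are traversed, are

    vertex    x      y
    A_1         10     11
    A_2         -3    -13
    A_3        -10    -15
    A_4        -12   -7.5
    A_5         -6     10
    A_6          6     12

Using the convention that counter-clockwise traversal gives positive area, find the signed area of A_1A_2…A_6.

-319

Cross-terms: -97, -85, -105, -165, -132, -54  ⇒  Σ = -638
Signed area = Σ/2 = -319 (negative ⇒ clockwise traversal).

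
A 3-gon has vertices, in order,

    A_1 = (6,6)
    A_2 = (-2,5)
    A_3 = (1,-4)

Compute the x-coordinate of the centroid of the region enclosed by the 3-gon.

5/3

Apply the surveyor's formula. First the cross-terms c_i = x_i·y_{i+1} − x_{i+1}·y_i:
  42, 3, 30  ⇒  2A = 75, A = 37.5.
Then Σ (x_i + x_{i+1})·c_i = 375, so x̄ = 375 / (6·37.5) = 5/3.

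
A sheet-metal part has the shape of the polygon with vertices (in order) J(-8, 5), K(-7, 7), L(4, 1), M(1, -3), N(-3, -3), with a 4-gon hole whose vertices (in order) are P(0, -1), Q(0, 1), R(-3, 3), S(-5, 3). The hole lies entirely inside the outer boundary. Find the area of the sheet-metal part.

53

Outer boundary:
Cross-terms: -21, -35, -13, -12, -39  ⇒  Σ = -120
Area = |Σ|/2 = 60.
Hole:
Apply the surveyor's formula: 2A = Σ (x_i·y_{i+1} − x_{i+1}·y_i), indices taken mod 4.
Σ = (0) + (3) + (6) + (5) = 14
Area = |Σ|/2 = 7.
Net area = 60 − 7 = 53.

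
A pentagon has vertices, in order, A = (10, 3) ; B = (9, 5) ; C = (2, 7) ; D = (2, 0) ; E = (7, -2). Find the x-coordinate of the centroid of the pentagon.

1625/297

Apply the shoelace formula. First the cross-terms c_i = x_i·y_{i+1} − x_{i+1}·y_i:
  23, 53, -14, -4, 41  ⇒  2A = 99, A = 49.5.
Then Σ (x_i + x_{i+1})·c_i = 1625, so x̄ = 1625 / (6·49.5) = 1625/297.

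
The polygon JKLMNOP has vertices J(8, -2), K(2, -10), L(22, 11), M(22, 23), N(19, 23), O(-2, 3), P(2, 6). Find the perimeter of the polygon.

98

|JK| = √((-6)² + (-8)²) = √100 = 10
|KL| = √((20)² + (21)²) = √841 = 29
|LM| = √((0)² + (12)²) = √144 = 12
|MN| = √((-3)² + (0)²) = √9 = 3
|NO| = √((-21)² + (-20)²) = √841 = 29
|OP| = √((4)² + (3)²) = √25 = 5
|PJ| = √((6)² + (-8)²) = √100 = 10
Perimeter = 10 + 29 + 12 + 3 + 29 + 5 + 10 = 98.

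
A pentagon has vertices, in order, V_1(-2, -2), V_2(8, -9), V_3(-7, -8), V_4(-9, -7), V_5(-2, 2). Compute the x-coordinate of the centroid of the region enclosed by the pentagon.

-51/28

Apply the shoelace (surveyor's) formula. First the cross-terms c_i = x_i·y_{i+1} − x_{i+1}·y_i:
  34, -127, -23, -32, 8  ⇒  2A = -140, A = -70.
Then Σ (x_i + x_{i+1})·c_i = 765, so x̄ = 765 / (6·(-70)) = -51/28.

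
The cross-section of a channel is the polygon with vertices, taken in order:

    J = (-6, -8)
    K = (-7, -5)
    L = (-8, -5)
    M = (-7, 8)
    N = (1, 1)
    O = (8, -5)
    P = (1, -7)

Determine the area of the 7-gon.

Apply the shoelace (surveyor's) formula: 2A = Σ (x_i·y_{i+1} − x_{i+1}·y_i), indices taken mod 7.
Cross-terms: -26, -5, -99, -15, -13, -51, -50  ⇒  Σ = -259
Area = |Σ|/2 = 129.5.

129.5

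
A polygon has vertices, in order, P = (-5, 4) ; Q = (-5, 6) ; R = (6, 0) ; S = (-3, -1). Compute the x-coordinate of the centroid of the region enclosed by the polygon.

-182/207

Apply the surveyor's formula. First the cross-terms c_i = x_i·y_{i+1} − x_{i+1}·y_i:
  -10, -36, -6, -17  ⇒  2A = -69, A = -34.5.
Then Σ (x_i + x_{i+1})·c_i = 182, so x̄ = 182 / (6·(-34.5)) = -182/207.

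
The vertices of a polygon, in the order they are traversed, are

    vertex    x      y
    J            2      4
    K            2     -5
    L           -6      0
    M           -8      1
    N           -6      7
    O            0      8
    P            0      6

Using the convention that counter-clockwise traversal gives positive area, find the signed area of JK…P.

-82

Σ = (-18) + (-30) + (-6) + (-50) + (-48) + (0) + (-12) = -164
Signed area = Σ/2 = -82 (negative ⇒ clockwise traversal).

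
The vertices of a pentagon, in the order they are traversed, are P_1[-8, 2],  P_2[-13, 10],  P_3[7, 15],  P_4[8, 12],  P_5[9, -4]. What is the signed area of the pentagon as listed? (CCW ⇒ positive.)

Σ = (-54) + (-265) + (-36) + (-140) + (-14) = -509
Signed area = Σ/2 = -254.5 (negative ⇒ clockwise traversal).

-254.5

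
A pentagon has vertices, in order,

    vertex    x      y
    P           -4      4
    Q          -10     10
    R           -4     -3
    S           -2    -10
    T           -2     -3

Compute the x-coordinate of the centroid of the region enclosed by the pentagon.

Apply the shoelace (surveyor's) formula. First the cross-terms c_i = x_i·y_{i+1} − x_{i+1}·y_i:
  0, 70, 34, -14, -20  ⇒  2A = 70, A = 35.
Then Σ (x_i + x_{i+1})·c_i = -1008, so x̄ = -1008 / (6·35) = -4.8.

-4.8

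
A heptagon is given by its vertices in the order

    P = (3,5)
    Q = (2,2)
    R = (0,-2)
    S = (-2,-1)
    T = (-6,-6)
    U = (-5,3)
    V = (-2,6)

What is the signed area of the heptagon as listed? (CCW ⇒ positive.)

Apply the shoelace formula: 2A = Σ (x_i·y_{i+1} − x_{i+1}·y_i), indices taken mod 7.
Σ = (-4) + (-4) + (-4) + (6) + (-48) + (-24) + (-28) = -106
Signed area = Σ/2 = -53 (negative ⇒ clockwise traversal).

-53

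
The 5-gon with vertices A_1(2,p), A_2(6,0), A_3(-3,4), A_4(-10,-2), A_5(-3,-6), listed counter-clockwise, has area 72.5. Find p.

-1

Write out the shoelace sum; only the two edges meeting at A_1 involve p:
2·Area = [((-3)·p − 2·(-6)) + (2·0 − 6·p)] + 124
       = -9·p + 136 = 145
⇒ p = -1.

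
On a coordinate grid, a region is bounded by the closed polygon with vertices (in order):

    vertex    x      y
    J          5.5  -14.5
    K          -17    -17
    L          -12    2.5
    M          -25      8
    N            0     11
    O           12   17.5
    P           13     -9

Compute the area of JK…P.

Σ = (-340) + (-246.5) + (-33.5) + (-275) + (-132) + (-335.5) + (-139) = -1501.5
Area = |Σ|/2 = 750.75.

750.75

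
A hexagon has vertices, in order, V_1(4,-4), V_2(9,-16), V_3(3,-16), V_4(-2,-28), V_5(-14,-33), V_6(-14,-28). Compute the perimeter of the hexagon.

80

|V_1V_2| = √((5)² + (-12)²) = √169 = 13
|V_2V_3| = √((-6)² + (0)²) = √36 = 6
|V_3V_4| = √((-5)² + (-12)²) = √169 = 13
|V_4V_5| = √((-12)² + (-5)²) = √169 = 13
|V_5V_6| = √((0)² + (5)²) = √25 = 5
|V_6V_1| = √((18)² + (24)²) = √900 = 30
Perimeter = 13 + 6 + 13 + 13 + 5 + 30 = 80.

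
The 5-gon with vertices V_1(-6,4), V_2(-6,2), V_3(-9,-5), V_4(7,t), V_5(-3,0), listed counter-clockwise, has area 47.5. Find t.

The doubled signed area Σ (x_i y_{i+1} − x_{i+1} y_i) is linear in t.
With t=0 it equals 83; the coefficient of t is -6 (from the two edges through V_4).
So -6·t + 83 = 2·47.5 = 95 ⇒ t = -2.

-2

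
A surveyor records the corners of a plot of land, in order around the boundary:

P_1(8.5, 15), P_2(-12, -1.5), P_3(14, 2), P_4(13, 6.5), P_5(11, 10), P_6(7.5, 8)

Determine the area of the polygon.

Cross-terms: 167.25, -3, 65, 58.5, 13, 44.5  ⇒  Σ = 345.25
Area = |Σ|/2 = 172.625.

172.625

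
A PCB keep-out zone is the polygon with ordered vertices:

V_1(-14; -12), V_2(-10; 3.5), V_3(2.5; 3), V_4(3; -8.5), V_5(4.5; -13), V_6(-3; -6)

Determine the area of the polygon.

Σ = (-169) + (-38.75) + (-30.25) + (-0.75) + (-66) + (-48) = -352.75
Area = |Σ|/2 = 176.375.

176.375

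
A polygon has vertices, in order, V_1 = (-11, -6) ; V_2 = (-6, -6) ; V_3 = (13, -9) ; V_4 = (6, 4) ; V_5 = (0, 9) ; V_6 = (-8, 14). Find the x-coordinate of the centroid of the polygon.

Apply Gauss's area formula. First the cross-terms c_i = x_i·y_{i+1} − x_{i+1}·y_i:
  30, 132, 106, 54, 72, 202  ⇒  2A = 596, A = 298.
Then Σ (x_i + x_{i+1})·c_i = -1662, so x̄ = -1662 / (6·298) = -277/298.

-277/298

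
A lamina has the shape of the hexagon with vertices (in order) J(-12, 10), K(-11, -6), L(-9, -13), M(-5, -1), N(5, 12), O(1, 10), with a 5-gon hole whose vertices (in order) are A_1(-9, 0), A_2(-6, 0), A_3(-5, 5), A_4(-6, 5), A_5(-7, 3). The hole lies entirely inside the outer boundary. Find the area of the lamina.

Outer boundary:
J→K: (-12)(-6) − (-11)(10) = 182
K→L: (-11)(-13) − (-9)(-6) = 89
L→M: (-9)(-1) − (-5)(-13) = -56
M→N: (-5)(12) − (5)(-1) = -55
N→O: (5)(10) − (1)(12) = 38
O→J: (1)(10) − (-12)(10) = 130
Σ = 328
Area = |Σ|/2 = 164.
Hole:
Apply the shoelace formula: 2A = Σ (x_i·y_{i+1} − x_{i+1}·y_i), indices taken mod 5.
Cross-terms: 0, -30, 5, 17, 27  ⇒  Σ = 19
Area = |Σ|/2 = 9.5.
Net area = 164 − 9.5 = 154.5.

154.5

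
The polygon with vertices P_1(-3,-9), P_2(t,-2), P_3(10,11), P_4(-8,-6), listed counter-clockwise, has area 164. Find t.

Write out the shoelace sum; only the two edges meeting at P_2 involve t:
2·Area = [((-3)·(-2) − t·(-9)) + (t·11 − 10·(-2))] + 82
       = 20·t + 108 = 328
⇒ t = 11.

11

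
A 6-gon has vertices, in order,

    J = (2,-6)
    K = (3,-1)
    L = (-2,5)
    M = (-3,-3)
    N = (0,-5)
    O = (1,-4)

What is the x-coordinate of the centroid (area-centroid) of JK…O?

-23/108

Apply the shoelace formula. First the cross-terms c_i = x_i·y_{i+1} − x_{i+1}·y_i:
  16, 13, 21, 15, 5, 2  ⇒  2A = 72, A = 36.
Then Σ (x_i + x_{i+1})·c_i = -46, so x̄ = -46 / (6·36) = -23/108.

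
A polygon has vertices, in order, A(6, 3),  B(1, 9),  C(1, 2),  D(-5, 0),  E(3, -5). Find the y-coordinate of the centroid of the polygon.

176/177

Apply the shoelace formula. First the cross-terms c_i = x_i·y_{i+1} − x_{i+1}·y_i:
  51, -7, 10, 25, 39  ⇒  2A = 118, A = 59.
Then Σ (y_i + y_{i+1})·c_i = 352, so ȳ = 352 / (6·59) = 176/177.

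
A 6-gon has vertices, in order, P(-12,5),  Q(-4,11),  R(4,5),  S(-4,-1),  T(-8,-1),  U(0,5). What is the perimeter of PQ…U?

56

|PQ| = √((8)² + (6)²) = √100 = 10
|QR| = √((8)² + (-6)²) = √100 = 10
|RS| = √((-8)² + (-6)²) = √100 = 10
|ST| = √((-4)² + (0)²) = √16 = 4
|TU| = √((8)² + (6)²) = √100 = 10
|UP| = √((-12)² + (0)²) = √144 = 12
Perimeter = 10 + 10 + 10 + 4 + 10 + 12 = 56.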